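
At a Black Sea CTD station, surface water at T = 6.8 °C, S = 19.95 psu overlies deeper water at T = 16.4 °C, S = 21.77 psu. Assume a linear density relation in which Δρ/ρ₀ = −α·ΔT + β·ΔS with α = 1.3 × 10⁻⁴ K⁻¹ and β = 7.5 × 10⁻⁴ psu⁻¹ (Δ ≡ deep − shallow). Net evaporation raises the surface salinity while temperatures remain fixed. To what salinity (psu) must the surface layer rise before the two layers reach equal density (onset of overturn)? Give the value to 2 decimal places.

20.11 psu

Neutral buoyancy requires −α(T_deep − T_surf) + β(S_deep − S_surf′) = 0.
S_surf′ = S_deep − (α/β)·ΔT = 21.77 − (1.3 × 10⁻⁴/7.5 × 10⁻⁴)·(+9.6) = 20.1060 psu.
Increase required: 20.1060 − 19.95 = 0.1560 psu.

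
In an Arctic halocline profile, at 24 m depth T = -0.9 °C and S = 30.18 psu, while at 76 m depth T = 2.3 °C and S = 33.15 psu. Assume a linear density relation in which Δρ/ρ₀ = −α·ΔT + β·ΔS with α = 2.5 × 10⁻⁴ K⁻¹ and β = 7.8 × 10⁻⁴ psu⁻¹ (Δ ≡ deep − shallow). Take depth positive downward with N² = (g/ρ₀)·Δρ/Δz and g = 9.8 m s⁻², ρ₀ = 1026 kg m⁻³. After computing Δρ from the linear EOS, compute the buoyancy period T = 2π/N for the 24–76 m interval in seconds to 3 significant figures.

372 s

ΔT = +3.2 K, ΔS = +2.97 psu (deep − shallow).
Δρ/ρ₀ = −αΔT + βΔS = -8.00 × 10⁻⁴ + 2.3166 × 10⁻³ = 1.5166 × 10⁻³, so Δρ ≈ 1.556 kg m⁻³.
N² = (g/ρ₀)·Δρ/Δz = g·(Δρ/ρ₀)/Δz = 9.8 × 1.5166 × 10⁻³ / 52 = 2.8582 × 10⁻⁴ s⁻².
N = √(2.8582 × 10⁻⁴) = 0.016906 rad s⁻¹ → T = 2π/N = 371.65 s ≈ 372 s.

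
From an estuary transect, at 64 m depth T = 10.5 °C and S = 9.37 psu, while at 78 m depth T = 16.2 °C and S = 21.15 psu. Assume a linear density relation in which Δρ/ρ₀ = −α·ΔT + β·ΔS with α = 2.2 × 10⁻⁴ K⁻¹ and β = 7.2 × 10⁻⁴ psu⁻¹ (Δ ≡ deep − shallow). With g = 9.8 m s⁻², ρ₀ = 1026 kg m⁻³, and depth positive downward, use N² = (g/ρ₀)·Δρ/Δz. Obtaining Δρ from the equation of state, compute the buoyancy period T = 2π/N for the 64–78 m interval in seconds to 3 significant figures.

88.3 s

ΔT = +5.7 K, ΔS = +11.78 psu (deep − shallow).
Δρ/ρ₀ = −αΔT + βΔS = -1.254 × 10⁻³ + 8.4816 × 10⁻³ = 7.2276 × 10⁻³, so Δρ ≈ 7.416 kg m⁻³.
N² = (g/ρ₀)·Δρ/Δz = g·(Δρ/ρ₀)/Δz = 9.8 × 7.2276 × 10⁻³ / 14 = 5.0593 × 10⁻³ s⁻².
N = √(5.0593 × 10⁻³) = 0.071129 rad s⁻¹ → T = 2π/N = 88.335 s ≈ 88.3 s.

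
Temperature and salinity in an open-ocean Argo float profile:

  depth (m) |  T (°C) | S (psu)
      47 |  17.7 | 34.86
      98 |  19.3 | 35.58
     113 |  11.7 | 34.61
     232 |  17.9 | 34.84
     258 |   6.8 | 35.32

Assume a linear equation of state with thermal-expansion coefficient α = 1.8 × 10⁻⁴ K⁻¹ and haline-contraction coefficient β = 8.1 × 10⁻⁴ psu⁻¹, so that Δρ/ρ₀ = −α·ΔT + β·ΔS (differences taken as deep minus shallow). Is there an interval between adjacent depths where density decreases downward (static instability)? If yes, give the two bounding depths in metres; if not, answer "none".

Evaluate Δρ/ρ₀ = −αΔT + βΔS across each adjacent pair:
  47–98 m: −αΔT+βΔS = −(1.8 × 10⁻⁴)(+1.6)+(8.1 × 10⁻⁴)(+0.72) = 3.0 × 10⁻⁴ → stable
  98–113 m: −αΔT+βΔS = −(1.8 × 10⁻⁴)(-7.6)+(8.1 × 10⁻⁴)(-0.97) = 5.8 × 10⁻⁴ → stable
  113–232 m: −αΔT+βΔS = −(1.8 × 10⁻⁴)(+6.2)+(8.1 × 10⁻⁴)(+0.23) = -9.3 × 10⁻⁴ → UNSTABLE
  232–258 m: −αΔT+βΔS = −(1.8 × 10⁻⁴)(-11.1)+(8.1 × 10⁻⁴)(+0.48) = 2.4 × 10⁻³ → stable
The 113–232 m interval has Δρ < 0: lighter water underlies denser water.

113–232 m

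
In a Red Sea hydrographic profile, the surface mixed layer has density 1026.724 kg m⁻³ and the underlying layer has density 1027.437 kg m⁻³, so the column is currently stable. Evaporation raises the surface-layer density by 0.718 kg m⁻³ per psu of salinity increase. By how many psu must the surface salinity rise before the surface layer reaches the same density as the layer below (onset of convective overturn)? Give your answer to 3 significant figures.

Density deficit of the surface layer: 1027.437 − 1026.724 = 0.713 kg m⁻³.
Required change = 0.713 / 0.718 = 0.993 psu.

0.993 psu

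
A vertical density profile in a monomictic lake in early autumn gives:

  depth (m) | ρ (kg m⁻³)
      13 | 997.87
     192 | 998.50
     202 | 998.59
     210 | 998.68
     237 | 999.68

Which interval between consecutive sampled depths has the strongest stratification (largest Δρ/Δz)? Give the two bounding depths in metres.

210–237 m

Compute the density gradient over each adjacent pair:
  13–192 m: Δρ/Δz = 0.63/179 = 3.5 × 10⁻³ kg m⁻⁴
  192–202 m: Δρ/Δz = 0.09/10 = 9.0 × 10⁻³ kg m⁻⁴
  202–210 m: Δρ/Δz = 0.09/8 = 0.011 kg m⁻⁴
  210–237 m: Δρ/Δz = 1.00/27 = 0.037 kg m⁻⁴
The largest gradient is in the 210–237 m interval — the pycnocline.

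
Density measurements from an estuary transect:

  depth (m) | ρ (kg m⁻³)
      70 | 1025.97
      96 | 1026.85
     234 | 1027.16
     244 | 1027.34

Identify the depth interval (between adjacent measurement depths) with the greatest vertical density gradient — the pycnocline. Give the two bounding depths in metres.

Compute the density gradient over each adjacent pair:
  70–96 m: Δρ/Δz = 0.88/26 = 0.034 kg m⁻⁴
  96–234 m: Δρ/Δz = 0.31/138 = 2.2 × 10⁻³ kg m⁻⁴
  234–244 m: Δρ/Δz = 0.18/10 = 0.018 kg m⁻⁴
The largest gradient is in the 70–96 m interval — the pycnocline.

70–96 m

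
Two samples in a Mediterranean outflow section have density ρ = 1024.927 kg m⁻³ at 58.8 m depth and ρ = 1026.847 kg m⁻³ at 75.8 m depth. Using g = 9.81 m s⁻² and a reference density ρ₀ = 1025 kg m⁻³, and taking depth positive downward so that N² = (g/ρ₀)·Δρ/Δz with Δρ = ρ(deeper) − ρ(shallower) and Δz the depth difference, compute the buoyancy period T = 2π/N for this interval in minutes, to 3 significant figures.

Δρ = 1026.847 − 1024.927 = 1.920 kg m⁻³ over Δz = 75.8 − 58.8 = 17 m.
N² = (9.81/1025) × (1.920/17) = 1.0809 × 10⁻³ s⁻².
N = √(1.0809 × 10⁻³) = 0.032877 rad s⁻¹, so T = 2π/N = 191.11 s = 3.1852 min ≈ 3.19 min.

3.19 min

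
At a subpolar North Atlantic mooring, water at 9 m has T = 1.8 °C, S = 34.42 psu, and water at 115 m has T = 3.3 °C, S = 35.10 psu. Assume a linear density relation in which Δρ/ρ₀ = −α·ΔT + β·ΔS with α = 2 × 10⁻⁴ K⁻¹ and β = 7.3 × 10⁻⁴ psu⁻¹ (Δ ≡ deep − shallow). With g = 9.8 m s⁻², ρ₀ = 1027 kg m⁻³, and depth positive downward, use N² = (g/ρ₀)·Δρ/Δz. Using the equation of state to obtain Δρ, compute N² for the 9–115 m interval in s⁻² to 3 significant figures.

ΔT = +1.5 K, ΔS = +0.68 psu (deep − shallow).
Δρ/ρ₀ = −αΔT + βΔS = -3.00 × 10⁻⁴ + 4.964 × 10⁻⁴ = 1.964 × 10⁻⁴, so Δρ ≈ 0.2017 kg m⁻³.
N² = (g/ρ₀)·Δρ/Δz = g·(Δρ/ρ₀)/Δz = 9.8 × 1.964 × 10⁻⁴ / 106 = 1.8158 × 10⁻⁵ s⁻² ≈ 1.82 × 10⁻⁵ s⁻².

1.82 × 10⁻⁵ s⁻²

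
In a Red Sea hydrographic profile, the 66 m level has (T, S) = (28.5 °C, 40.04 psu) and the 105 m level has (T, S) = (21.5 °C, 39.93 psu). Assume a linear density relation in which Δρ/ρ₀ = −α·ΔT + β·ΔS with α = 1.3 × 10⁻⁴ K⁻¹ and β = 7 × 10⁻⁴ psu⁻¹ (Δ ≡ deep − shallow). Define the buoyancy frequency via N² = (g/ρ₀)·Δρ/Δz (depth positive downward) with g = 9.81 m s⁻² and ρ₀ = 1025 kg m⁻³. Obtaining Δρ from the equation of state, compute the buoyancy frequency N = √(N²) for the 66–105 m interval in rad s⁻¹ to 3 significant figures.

0.0145 rad s⁻¹

ΔT = -7.0 K, ΔS = -0.11 psu (deep − shallow).
Δρ/ρ₀ = −αΔT + βΔS = 9.10 × 10⁻⁴ − 7.70 × 10⁻⁵ = 8.33 × 10⁻⁴, so Δρ ≈ 0.8538 kg m⁻³.
N² = (g/ρ₀)·Δρ/Δz = g·(Δρ/ρ₀)/Δz = 9.81 × 8.33 × 10⁻⁴ / 39 = 2.0953 × 10⁻⁴ s⁻².
N = √(2.0953 × 10⁻⁴) = 0.014475 rad s⁻¹ ≈ 0.0145 rad s⁻¹.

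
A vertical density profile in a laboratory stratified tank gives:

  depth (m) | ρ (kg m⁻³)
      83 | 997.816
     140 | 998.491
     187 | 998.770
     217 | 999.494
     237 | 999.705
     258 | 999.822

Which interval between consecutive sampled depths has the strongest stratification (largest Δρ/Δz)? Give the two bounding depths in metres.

187–217 m

Compute the density gradient over each adjacent pair:
  83–140 m: Δρ/Δz = 0.675/57 = 0.012 kg m⁻⁴
  140–187 m: Δρ/Δz = 0.279/47 = 5.9 × 10⁻³ kg m⁻⁴
  187–217 m: Δρ/Δz = 0.724/30 = 0.024 kg m⁻⁴
  217–237 m: Δρ/Δz = 0.211/20 = 0.011 kg m⁻⁴
  237–258 m: Δρ/Δz = 0.117/21 = 5.6 × 10⁻³ kg m⁻⁴
The largest gradient is in the 187–217 m interval — the pycnocline.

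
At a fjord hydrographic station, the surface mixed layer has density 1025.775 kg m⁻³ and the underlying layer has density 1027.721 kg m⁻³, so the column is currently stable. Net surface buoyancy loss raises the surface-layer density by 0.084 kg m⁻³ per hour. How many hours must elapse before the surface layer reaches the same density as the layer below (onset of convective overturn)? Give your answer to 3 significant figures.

23.2 hours

Density deficit of the surface layer: 1027.721 − 1025.775 = 1.946 kg m⁻³.
Required change = 1.946 / 0.084 = 23.2 hours.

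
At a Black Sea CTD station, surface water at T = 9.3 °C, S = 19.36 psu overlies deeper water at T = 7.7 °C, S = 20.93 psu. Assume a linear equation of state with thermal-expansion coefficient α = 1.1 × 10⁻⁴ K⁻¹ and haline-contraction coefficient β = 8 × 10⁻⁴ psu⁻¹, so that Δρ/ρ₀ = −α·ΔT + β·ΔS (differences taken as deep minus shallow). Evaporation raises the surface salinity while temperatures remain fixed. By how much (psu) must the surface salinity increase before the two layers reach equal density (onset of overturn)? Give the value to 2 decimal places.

Neutral buoyancy requires −α(T_deep − T_surf) + β(S_deep − S_surf′) = 0.
S_surf′ = S_deep − (α/β)·ΔT = 20.93 − (1.1 × 10⁻⁴/8 × 10⁻⁴)·(-1.6) = 21.1500 psu.
Increase required: 21.1500 − 19.36 = 1.7900 psu.

1.79 psu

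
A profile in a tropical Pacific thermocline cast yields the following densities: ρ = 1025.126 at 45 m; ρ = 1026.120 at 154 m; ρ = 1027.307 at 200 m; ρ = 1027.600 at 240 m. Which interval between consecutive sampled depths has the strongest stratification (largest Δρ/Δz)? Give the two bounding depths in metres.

154–200 m

Compute the density gradient over each adjacent pair:
  45–154 m: Δρ/Δz = 0.994/109 = 9.1 × 10⁻³ kg m⁻⁴
  154–200 m: Δρ/Δz = 1.187/46 = 0.026 kg m⁻⁴
  200–240 m: Δρ/Δz = 0.293/40 = 7.3 × 10⁻³ kg m⁻⁴
The largest gradient is in the 154–200 m interval — the pycnocline.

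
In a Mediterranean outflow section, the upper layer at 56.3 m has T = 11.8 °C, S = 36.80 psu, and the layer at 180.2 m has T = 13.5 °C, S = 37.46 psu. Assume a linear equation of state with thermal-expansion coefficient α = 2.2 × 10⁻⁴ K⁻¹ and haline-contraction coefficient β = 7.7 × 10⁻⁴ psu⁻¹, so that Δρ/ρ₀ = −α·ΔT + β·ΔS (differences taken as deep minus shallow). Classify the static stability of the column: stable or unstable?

ΔT = 13.5 − 11.8 = +1.7 K and ΔS = 37.46 − 36.80 = +0.66 psu (deep − shallow).
−αΔT = -3.74 × 10⁻⁴; βΔS = 5.082 × 10⁻⁴; sum Δρ/ρ₀ = 1.342 × 10⁻⁴.
Δρ/ρ₀ > 0, so Δρ > 0: deeper water is denser → statically stable.

stable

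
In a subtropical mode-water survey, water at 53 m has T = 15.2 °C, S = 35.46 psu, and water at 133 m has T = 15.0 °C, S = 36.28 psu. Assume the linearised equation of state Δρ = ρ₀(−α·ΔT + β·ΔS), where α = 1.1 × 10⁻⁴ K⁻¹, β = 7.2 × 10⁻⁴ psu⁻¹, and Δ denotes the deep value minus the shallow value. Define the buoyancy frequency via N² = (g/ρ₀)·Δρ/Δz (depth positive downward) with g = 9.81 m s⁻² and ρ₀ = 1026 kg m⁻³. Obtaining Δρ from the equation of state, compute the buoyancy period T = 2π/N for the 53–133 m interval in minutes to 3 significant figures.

12.1 min

ΔT = -0.2 K, ΔS = +0.82 psu (deep − shallow).
Δρ/ρ₀ = −αΔT + βΔS = 2.20 × 10⁻⁵ + 5.904 × 10⁻⁴ = 6.124 × 10⁻⁴, so Δρ ≈ 0.6283 kg m⁻³.
N² = (g/ρ₀)·Δρ/Δz = g·(Δρ/ρ₀)/Δz = 9.81 × 6.124 × 10⁻⁴ / 80 = 7.5096 × 10⁻⁵ s⁻².
N = √(7.5096 × 10⁻⁵) = 8.6658 × 10⁻³ rad s⁻¹ → T = 2π/N = 725.06 s = 12.084 min ≈ 12.1 min.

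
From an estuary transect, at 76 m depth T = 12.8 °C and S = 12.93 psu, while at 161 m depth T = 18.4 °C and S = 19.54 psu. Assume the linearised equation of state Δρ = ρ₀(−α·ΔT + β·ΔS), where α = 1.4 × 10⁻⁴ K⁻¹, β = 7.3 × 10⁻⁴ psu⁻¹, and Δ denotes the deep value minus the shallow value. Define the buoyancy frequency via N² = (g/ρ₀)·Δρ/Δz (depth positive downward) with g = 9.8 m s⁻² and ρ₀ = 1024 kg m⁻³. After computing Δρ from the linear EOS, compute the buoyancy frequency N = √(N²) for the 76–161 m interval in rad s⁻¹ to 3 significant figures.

ΔT = +5.6 K, ΔS = +6.61 psu (deep − shallow).
Δρ/ρ₀ = −αΔT + βΔS = -7.84 × 10⁻⁴ + 4.8253 × 10⁻³ = 4.0413 × 10⁻³, so Δρ ≈ 4.138 kg m⁻³.
N² = (g/ρ₀)·Δρ/Δz = g·(Δρ/ρ₀)/Δz = 9.8 × 4.0413 × 10⁻³ / 85 = 4.6594 × 10⁻⁴ s⁻².
N = √(4.6594 × 10⁻⁴) = 0.021586 rad s⁻¹ ≈ 0.0216 rad s⁻¹.

0.0216 rad s⁻¹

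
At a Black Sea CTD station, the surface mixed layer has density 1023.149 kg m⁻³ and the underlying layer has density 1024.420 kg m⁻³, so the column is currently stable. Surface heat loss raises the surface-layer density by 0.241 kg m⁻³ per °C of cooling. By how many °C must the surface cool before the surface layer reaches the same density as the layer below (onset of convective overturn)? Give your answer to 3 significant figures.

5.27 °C

Density deficit of the surface layer: 1024.420 − 1023.149 = 1.271 kg m⁻³.
Required change = 1.271 / 0.241 = 5.27 °C.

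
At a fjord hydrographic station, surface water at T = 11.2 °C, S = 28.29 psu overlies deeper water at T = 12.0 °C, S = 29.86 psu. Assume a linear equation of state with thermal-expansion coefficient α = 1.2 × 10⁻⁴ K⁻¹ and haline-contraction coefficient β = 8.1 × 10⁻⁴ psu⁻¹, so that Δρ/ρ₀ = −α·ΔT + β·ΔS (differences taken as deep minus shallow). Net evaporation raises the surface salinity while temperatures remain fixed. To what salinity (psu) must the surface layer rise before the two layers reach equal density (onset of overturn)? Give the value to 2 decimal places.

Neutral buoyancy requires −α(T_deep − T_surf) + β(S_deep − S_surf′) = 0.
S_surf′ = S_deep − (α/β)·ΔT = 29.86 − (1.2 × 10⁻⁴/8.1 × 10⁻⁴)·(+0.8) = 29.7415 psu.
Increase required: 29.7415 − 28.29 = 1.4515 psu.

29.74 psu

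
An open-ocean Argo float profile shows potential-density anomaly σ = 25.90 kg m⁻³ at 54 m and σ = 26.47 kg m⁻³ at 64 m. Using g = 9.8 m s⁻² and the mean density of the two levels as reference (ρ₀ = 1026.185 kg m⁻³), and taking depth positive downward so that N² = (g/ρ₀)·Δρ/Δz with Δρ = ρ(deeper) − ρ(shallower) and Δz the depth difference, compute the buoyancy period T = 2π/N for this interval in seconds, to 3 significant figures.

Δρ = 1026.47 − 1025.90 = 0.57 kg m⁻³ over Δz = 64 − 54 = 10 m.
N² = (9.8/1026.185) × (0.57/10) = 5.4435 × 10⁻⁴ s⁻².
N = √(5.4435 × 10⁻⁴) = 0.023331 rad s⁻¹, so T = 2π/N = 269.31 s ≈ 269 s.

269 s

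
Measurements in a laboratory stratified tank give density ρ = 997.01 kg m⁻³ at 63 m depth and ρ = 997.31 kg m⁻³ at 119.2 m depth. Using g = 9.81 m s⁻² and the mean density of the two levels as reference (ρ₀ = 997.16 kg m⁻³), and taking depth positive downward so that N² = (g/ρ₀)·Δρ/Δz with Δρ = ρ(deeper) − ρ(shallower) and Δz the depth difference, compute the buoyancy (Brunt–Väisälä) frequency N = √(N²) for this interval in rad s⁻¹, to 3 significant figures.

Δρ = 997.31 − 997.01 = 0.30 kg m⁻³ over Δz = 119.2 − 63 = 56.2 m.
N² = (9.81/997.16) × (0.30/56.2) = 5.2516 × 10⁻⁵ s⁻².
N = √(5.2516 × 10⁻⁵) = 7.2468 × 10⁻³ rad s⁻¹ ≈ 7.25 × 10⁻³ rad s⁻¹.

7.25 × 10⁻³ rad s⁻¹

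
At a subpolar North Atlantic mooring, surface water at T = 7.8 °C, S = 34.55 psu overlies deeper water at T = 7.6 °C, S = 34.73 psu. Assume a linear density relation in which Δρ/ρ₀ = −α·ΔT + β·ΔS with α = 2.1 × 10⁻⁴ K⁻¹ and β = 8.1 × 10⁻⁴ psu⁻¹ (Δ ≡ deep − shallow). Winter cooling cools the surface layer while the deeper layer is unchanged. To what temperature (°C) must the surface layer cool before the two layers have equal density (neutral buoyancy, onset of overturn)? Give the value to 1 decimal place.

Neutral buoyancy requires Δρ = 0, i.e. −α(T_deep − T_surf′) + β(S_deep − S_surf) = 0.
T_surf′ = T_deep − (β/α)·ΔS = 7.6 − (8.1 × 10⁻⁴/2.1 × 10⁻⁴)·(+0.18) = 6.906 °C.
Cooling required: 7.8 − (6.906) = 0.894 °C.

6.9 °C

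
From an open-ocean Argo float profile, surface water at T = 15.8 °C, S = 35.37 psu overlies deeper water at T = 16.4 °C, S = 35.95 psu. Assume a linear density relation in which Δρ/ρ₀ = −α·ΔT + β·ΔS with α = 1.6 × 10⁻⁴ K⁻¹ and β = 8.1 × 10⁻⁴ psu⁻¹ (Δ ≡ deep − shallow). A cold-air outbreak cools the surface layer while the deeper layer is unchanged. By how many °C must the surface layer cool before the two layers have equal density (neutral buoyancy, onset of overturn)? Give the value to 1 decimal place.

2.3 °C

Neutral buoyancy requires Δρ = 0, i.e. −α(T_deep − T_surf′) + β(S_deep − S_surf) = 0.
T_surf′ = T_deep − (β/α)·ΔS = 16.4 − (8.1 × 10⁻⁴/1.6 × 10⁻⁴)·(+0.58) = 13.464 °C.
Cooling required: 15.8 − (13.464) = 2.336 °C.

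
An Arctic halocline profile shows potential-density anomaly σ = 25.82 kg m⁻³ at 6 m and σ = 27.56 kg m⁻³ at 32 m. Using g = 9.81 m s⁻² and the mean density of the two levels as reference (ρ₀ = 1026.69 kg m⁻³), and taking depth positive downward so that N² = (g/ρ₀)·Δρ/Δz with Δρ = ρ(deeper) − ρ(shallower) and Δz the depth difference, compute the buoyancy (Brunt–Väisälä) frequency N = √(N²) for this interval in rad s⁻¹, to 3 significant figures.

Δρ = 1027.56 − 1025.82 = 1.74 kg m⁻³ over Δz = 32 − 6 = 26 m.
N² = (9.81/1026.69) × (1.74/26) = 6.3945 × 10⁻⁴ s⁻².
N = √(6.3945 × 10⁻⁴) = 0.025287 rad s⁻¹ ≈ 0.0253 rad s⁻¹.

0.0253 rad s⁻¹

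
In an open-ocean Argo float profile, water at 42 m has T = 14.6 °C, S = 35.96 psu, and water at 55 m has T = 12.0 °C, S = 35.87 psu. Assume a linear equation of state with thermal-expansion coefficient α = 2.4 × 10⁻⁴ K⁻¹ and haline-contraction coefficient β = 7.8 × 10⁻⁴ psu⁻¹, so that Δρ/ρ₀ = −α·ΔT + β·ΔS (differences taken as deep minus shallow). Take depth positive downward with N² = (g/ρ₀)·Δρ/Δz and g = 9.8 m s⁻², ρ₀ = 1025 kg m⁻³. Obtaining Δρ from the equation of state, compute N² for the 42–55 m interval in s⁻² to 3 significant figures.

ΔT = -2.6 K, ΔS = -0.09 psu (deep − shallow).
Δρ/ρ₀ = −αΔT + βΔS = 6.24 × 10⁻⁴ − 7.02 × 10⁻⁵ = 5.538 × 10⁻⁴, so Δρ ≈ 0.5676 kg m⁻³.
N² = (g/ρ₀)·Δρ/Δz = g·(Δρ/ρ₀)/Δz = 9.8 × 5.538 × 10⁻⁴ / 13 = 4.1748 × 10⁻⁴ s⁻² ≈ 4.17 × 10⁻⁴ s⁻².

4.17 × 10⁻⁴ s⁻²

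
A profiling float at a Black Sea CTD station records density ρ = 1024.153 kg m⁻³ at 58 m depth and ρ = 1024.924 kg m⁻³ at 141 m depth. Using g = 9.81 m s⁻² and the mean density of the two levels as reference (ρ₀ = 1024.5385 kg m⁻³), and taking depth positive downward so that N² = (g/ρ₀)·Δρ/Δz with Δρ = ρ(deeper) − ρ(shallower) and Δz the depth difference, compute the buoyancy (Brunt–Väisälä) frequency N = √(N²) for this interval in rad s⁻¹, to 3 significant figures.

Δρ = 1024.924 − 1024.153 = 0.771 kg m⁻³ over Δz = 141 − 58 = 83 m.
N² = (9.81/1024.5385) × (0.771/83) = 8.8944 × 10⁻⁵ s⁻².
N = √(8.8944 × 10⁻⁵) = 9.4310 × 10⁻³ rad s⁻¹ ≈ 9.43 × 10⁻³ rad s⁻¹.
N² > 0, so the interval is statically stable.

9.43 × 10⁻³ rad s⁻¹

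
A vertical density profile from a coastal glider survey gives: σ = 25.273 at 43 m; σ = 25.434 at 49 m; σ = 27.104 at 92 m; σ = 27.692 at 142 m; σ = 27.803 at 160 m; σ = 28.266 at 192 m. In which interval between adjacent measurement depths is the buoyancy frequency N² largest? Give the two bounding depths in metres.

49–92 m

Compute the density gradient over each adjacent pair:
  43–49 m: Δρ/Δz = 0.161/6 = 0.027 kg m⁻⁴
  49–92 m: Δρ/Δz = 1.670/43 = 0.039 kg m⁻⁴
  92–142 m: Δρ/Δz = 0.588/50 = 0.012 kg m⁻⁴
  142–160 m: Δρ/Δz = 0.111/18 = 6.2 × 10⁻³ kg m⁻⁴
  160–192 m: Δρ/Δz = 0.463/32 = 0.014 kg m⁻⁴
The largest gradient is in the 49–92 m interval — the pycnocline.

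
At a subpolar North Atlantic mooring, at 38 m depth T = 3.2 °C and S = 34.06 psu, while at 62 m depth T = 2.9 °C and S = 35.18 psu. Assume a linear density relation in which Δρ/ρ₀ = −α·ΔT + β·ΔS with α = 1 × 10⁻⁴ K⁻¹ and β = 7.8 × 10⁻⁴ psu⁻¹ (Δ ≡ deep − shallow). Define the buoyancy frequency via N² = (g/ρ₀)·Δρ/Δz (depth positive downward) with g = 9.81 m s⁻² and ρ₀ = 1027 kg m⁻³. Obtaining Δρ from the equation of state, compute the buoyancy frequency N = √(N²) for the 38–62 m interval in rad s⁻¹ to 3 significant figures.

ΔT = -0.3 K, ΔS = +1.12 psu (deep − shallow).
Δρ/ρ₀ = −αΔT + βΔS = 3.00 × 10⁻⁵ + 8.736 × 10⁻⁴ = 9.036 × 10⁻⁴, so Δρ ≈ 0.9280 kg m⁻³.
N² = (g/ρ₀)·Δρ/Δz = g·(Δρ/ρ₀)/Δz = 9.81 × 9.036 × 10⁻⁴ / 24 = 3.6935 × 10⁻⁴ s⁻².
N = √(3.6935 × 10⁻⁴) = 0.019218 rad s⁻¹ ≈ 0.0192 rad s⁻¹.

0.0192 rad s⁻¹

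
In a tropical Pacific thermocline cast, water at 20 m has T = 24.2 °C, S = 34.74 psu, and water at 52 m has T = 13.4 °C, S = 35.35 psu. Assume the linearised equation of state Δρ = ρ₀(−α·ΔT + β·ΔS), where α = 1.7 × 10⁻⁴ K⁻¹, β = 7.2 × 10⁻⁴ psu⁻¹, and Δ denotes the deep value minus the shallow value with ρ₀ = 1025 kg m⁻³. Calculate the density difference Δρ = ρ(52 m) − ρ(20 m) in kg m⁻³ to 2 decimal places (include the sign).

+2.33 kg m⁻³

ΔT = -10.8 K, ΔS = +0.61 psu (deep − shallow).
Δρ/ρ₀ = −(1.7 × 10⁻⁴)(-10.8) + (7.2 × 10⁻⁴)(+0.61) = 2.2752 × 10⁻³.
Δρ = 1025 × (2.2752 × 10⁻³) = +2.33 kg m⁻³.
Positive Δρ: denser below, stable.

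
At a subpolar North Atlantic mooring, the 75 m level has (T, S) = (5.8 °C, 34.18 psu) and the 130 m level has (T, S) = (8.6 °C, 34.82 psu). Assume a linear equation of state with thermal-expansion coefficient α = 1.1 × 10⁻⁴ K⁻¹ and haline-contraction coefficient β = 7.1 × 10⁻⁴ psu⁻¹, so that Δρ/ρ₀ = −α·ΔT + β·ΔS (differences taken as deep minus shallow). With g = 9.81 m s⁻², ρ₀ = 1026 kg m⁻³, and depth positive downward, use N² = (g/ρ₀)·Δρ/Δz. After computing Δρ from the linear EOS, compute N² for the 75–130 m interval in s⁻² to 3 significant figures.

ΔT = +2.8 K, ΔS = +0.64 psu (deep − shallow).
Δρ/ρ₀ = −αΔT + βΔS = -3.08 × 10⁻⁴ + 4.544 × 10⁻⁴ = 1.464 × 10⁻⁴, so Δρ ≈ 0.1502 kg m⁻³.
N² = (g/ρ₀)·Δρ/Δz = g·(Δρ/ρ₀)/Δz = 9.81 × 1.464 × 10⁻⁴ / 55 = 2.6112 × 10⁻⁵ s⁻² ≈ 2.61 × 10⁻⁵ s⁻².

2.61 × 10⁻⁵ s⁻²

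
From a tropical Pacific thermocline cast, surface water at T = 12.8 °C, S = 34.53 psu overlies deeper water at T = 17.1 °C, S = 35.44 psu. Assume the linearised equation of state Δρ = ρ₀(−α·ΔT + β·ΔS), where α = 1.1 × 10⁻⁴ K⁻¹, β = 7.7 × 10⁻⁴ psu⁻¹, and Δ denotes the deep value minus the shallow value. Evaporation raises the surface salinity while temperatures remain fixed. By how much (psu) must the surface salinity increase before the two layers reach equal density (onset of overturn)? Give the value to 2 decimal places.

Neutral buoyancy requires −α(T_deep − T_surf) + β(S_deep − S_surf′) = 0.
S_surf′ = S_deep − (α/β)·ΔT = 35.44 − (1.1 × 10⁻⁴/7.7 × 10⁻⁴)·(+4.3) = 34.8257 psu.
Increase required: 34.8257 − 34.53 = 0.2957 psu.

0.30 psu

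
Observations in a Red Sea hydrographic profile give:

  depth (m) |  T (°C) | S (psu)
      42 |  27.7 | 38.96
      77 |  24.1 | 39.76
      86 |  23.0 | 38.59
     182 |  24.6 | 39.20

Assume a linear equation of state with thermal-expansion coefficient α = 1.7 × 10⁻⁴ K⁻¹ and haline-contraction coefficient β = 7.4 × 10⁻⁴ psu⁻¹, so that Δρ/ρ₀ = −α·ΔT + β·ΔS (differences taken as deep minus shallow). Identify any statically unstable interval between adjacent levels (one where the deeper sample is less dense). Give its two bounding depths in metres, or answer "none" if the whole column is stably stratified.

77–86 m

Evaluate Δρ/ρ₀ = −αΔT + βΔS across each adjacent pair:
  42–77 m: −αΔT+βΔS = −(1.7 × 10⁻⁴)(-3.6)+(7.4 × 10⁻⁴)(+0.80) = 1.2 × 10⁻³ → stable
  77–86 m: −αΔT+βΔS = −(1.7 × 10⁻⁴)(-1.1)+(7.4 × 10⁻⁴)(-1.17) = -6.8 × 10⁻⁴ → UNSTABLE
  86–182 m: −αΔT+βΔS = −(1.7 × 10⁻⁴)(+1.6)+(7.4 × 10⁻⁴)(+0.61) = 1.8 × 10⁻⁴ → stable
The 77–86 m interval has Δρ < 0: lighter water underlies denser water.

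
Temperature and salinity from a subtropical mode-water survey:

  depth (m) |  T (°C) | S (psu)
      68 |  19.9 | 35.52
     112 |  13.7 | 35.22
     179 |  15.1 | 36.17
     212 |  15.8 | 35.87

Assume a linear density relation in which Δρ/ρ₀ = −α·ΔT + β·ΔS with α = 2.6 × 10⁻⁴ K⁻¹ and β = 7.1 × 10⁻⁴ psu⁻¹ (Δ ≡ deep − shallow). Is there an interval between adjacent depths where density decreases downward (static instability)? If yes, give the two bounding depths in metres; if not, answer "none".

179–212 m

Evaluate Δρ/ρ₀ = −αΔT + βΔS across each adjacent pair:
  68–112 m: −αΔT+βΔS = −(2.6 × 10⁻⁴)(-6.2)+(7.1 × 10⁻⁴)(-0.30) = 1.4 × 10⁻³ → stable
  112–179 m: −αΔT+βΔS = −(2.6 × 10⁻⁴)(+1.4)+(7.1 × 10⁻⁴)(+0.95) = 3.1 × 10⁻⁴ → stable
  179–212 m: −αΔT+βΔS = −(2.6 × 10⁻⁴)(+0.7)+(7.1 × 10⁻⁴)(-0.30) = -3.9 × 10⁻⁴ → UNSTABLE
The 179–212 m interval has Δρ < 0: lighter water underlies denser water.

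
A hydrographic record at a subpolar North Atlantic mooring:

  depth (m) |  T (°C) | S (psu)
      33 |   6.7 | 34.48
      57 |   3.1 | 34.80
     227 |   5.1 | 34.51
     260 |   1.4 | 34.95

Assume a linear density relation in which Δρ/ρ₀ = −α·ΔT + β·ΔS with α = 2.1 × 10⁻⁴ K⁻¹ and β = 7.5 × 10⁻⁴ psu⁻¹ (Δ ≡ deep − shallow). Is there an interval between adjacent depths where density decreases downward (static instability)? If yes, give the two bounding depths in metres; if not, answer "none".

Evaluate Δρ/ρ₀ = −αΔT + βΔS across each adjacent pair:
  33–57 m: −αΔT+βΔS = −(2.1 × 10⁻⁴)(-3.6)+(7.5 × 10⁻⁴)(+0.32) = 1.0 × 10⁻³ → stable
  57–227 m: −αΔT+βΔS = −(2.1 × 10⁻⁴)(+2.0)+(7.5 × 10⁻⁴)(-0.29) = -6.4 × 10⁻⁴ → UNSTABLE
  227–260 m: −αΔT+βΔS = −(2.1 × 10⁻⁴)(-3.7)+(7.5 × 10⁻⁴)(+0.44) = 1.1 × 10⁻³ → stable
The 57–227 m interval has Δρ < 0: lighter water underlies denser water.

57–227 m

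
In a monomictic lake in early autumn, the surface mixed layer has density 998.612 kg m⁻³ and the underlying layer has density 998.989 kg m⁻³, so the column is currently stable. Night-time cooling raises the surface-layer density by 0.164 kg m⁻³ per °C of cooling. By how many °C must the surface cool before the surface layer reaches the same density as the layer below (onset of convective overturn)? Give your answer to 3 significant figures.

2.30 °C

Density deficit of the surface layer: 998.989 − 998.612 = 0.377 kg m⁻³.
Required change = 0.377 / 0.164 = 2.30 °C.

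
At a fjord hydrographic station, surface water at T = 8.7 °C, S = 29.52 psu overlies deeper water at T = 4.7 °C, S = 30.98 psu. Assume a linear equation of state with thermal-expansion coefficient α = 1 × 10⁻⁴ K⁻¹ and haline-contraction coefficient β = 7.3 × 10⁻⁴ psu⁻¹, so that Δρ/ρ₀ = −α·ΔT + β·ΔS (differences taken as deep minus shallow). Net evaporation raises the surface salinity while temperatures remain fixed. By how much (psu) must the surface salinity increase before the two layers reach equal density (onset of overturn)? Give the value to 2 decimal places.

2.01 psu

Neutral buoyancy requires −α(T_deep − T_surf) + β(S_deep − S_surf′) = 0.
S_surf′ = S_deep − (α/β)·ΔT = 30.98 − (1 × 10⁻⁴/7.3 × 10⁻⁴)·(-4.0) = 31.5279 psu.
Increase required: 31.5279 − 29.52 = 2.0079 psu.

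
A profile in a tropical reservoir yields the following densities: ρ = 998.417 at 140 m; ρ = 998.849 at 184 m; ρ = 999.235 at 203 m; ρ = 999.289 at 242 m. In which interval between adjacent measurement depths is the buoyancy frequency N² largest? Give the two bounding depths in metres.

184–203 m

Compute the density gradient over each adjacent pair:
  140–184 m: Δρ/Δz = 0.432/44 = 9.8 × 10⁻³ kg m⁻⁴
  184–203 m: Δρ/Δz = 0.386/19 = 0.020 kg m⁻⁴
  203–242 m: Δρ/Δz = 0.054/39 = 1.4 × 10⁻³ kg m⁻⁴
The largest gradient is in the 184–203 m interval — the pycnocline.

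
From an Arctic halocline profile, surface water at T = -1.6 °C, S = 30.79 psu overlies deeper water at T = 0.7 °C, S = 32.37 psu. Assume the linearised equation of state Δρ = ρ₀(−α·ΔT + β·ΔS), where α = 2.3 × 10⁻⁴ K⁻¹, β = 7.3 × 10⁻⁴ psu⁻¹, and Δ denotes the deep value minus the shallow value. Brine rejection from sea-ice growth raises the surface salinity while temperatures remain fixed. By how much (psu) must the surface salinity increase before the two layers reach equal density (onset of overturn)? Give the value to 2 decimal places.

0.86 psu

Neutral buoyancy requires −α(T_deep − T_surf) + β(S_deep − S_surf′) = 0.
S_surf′ = S_deep − (α/β)·ΔT = 32.37 − (2.3 × 10⁻⁴/7.3 × 10⁻⁴)·(+2.3) = 31.6453 psu.
Increase required: 31.6453 − 30.79 = 0.8553 psu.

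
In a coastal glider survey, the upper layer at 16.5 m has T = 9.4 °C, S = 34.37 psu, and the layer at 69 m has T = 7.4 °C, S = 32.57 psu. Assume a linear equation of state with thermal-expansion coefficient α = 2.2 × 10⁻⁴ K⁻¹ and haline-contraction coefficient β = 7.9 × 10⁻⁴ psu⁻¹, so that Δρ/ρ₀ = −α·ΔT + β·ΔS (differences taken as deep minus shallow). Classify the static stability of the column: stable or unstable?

unstable

ΔT = 7.4 − 9.4 = -2.0 K and ΔS = 32.57 − 34.37 = -1.80 psu (deep − shallow).
−αΔT = 4.40 × 10⁻⁴; βΔS = -1.422 × 10⁻³; sum Δρ/ρ₀ = -9.82 × 10⁻⁴.
Δρ/ρ₀ < 0, so Δρ < 0: deeper water is lighter → statically unstable; the column would overturn.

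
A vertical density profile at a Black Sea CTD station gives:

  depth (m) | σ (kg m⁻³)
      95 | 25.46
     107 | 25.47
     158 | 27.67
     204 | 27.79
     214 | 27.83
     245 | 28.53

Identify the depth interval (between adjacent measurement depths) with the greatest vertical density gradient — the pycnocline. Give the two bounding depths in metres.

Compute the density gradient over each adjacent pair:
  95–107 m: Δρ/Δz = 0.01/12 = 8.3 × 10⁻⁴ kg m⁻⁴
  107–158 m: Δρ/Δz = 2.20/51 = 0.043 kg m⁻⁴
  158–204 m: Δρ/Δz = 0.12/46 = 2.6 × 10⁻³ kg m⁻⁴
  204–214 m: Δρ/Δz = 0.04/10 = 4.0 × 10⁻³ kg m⁻⁴
  214–245 m: Δρ/Δz = 0.70/31 = 0.023 kg m⁻⁴
The largest gradient is in the 107–158 m interval — the pycnocline.

107–158 m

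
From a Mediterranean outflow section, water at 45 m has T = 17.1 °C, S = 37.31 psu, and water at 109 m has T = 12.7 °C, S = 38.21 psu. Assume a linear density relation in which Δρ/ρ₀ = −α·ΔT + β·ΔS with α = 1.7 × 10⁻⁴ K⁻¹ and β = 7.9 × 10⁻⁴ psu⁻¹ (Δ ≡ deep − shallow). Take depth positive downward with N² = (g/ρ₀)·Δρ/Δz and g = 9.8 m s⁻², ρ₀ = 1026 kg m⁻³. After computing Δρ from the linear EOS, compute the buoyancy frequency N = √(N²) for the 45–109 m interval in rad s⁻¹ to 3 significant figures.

0.0149 rad s⁻¹

ΔT = -4.4 K, ΔS = +0.90 psu (deep − shallow).
Δρ/ρ₀ = −αΔT + βΔS = 7.48 × 10⁻⁴ + 7.11 × 10⁻⁴ = 1.459 × 10⁻³, so Δρ ≈ 1.497 kg m⁻³.
N² = (g/ρ₀)·Δρ/Δz = g·(Δρ/ρ₀)/Δz = 9.8 × 1.459 × 10⁻³ / 64 = 2.2341 × 10⁻⁴ s⁻².
N = √(2.2341 × 10⁻⁴) = 0.014947 rad s⁻¹ ≈ 0.0149 rad s⁻¹.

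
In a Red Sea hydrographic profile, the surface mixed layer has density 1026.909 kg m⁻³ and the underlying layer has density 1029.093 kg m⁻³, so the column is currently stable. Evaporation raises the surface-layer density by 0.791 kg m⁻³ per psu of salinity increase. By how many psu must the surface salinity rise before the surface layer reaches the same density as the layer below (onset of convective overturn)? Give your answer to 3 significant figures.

2.76 psu

Density deficit of the surface layer: 1029.093 − 1026.909 = 2.184 kg m⁻³.
Required change = 2.184 / 0.791 = 2.76 psu.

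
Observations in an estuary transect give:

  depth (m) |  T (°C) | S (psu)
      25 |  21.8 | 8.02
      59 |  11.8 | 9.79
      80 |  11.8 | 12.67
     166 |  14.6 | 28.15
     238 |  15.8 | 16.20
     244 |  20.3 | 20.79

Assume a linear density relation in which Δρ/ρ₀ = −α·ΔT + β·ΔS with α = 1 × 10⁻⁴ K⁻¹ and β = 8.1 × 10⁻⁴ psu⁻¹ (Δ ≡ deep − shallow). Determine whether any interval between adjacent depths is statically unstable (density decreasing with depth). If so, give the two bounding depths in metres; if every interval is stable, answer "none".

166–238 m

Evaluate Δρ/ρ₀ = −αΔT + βΔS across each adjacent pair:
  25–59 m: −αΔT+βΔS = −(1 × 10⁻⁴)(-10.0)+(8.1 × 10⁻⁴)(+1.77) = 2.4 × 10⁻³ → stable
  59–80 m: −αΔT+βΔS = −(1 × 10⁻⁴)(+0.0)+(8.1 × 10⁻⁴)(+2.88) = 2.3 × 10⁻³ → stable
  80–166 m: −αΔT+βΔS = −(1 × 10⁻⁴)(+2.8)+(8.1 × 10⁻⁴)(+15.48) = 0.012 → stable
  166–238 m: −αΔT+βΔS = −(1 × 10⁻⁴)(+1.2)+(8.1 × 10⁻⁴)(-11.95) = -9.8 × 10⁻³ → UNSTABLE
  238–244 m: −αΔT+βΔS = −(1 × 10⁻⁴)(+4.5)+(8.1 × 10⁻⁴)(+4.59) = 3.3 × 10⁻³ → stable
The 166–238 m interval has Δρ < 0: lighter water underlies denser water.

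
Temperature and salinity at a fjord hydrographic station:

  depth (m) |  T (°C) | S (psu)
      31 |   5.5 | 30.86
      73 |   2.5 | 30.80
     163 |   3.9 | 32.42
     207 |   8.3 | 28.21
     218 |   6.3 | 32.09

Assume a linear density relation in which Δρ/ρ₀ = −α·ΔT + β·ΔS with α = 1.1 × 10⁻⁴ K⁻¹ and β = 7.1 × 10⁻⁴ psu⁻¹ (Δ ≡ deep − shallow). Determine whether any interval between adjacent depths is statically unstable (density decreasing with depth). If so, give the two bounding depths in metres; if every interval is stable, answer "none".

Evaluate Δρ/ρ₀ = −αΔT + βΔS across each adjacent pair:
  31–73 m: −αΔT+βΔS = −(1.1 × 10⁻⁴)(-3.0)+(7.1 × 10⁻⁴)(-0.06) = 2.9 × 10⁻⁴ → stable
  73–163 m: −αΔT+βΔS = −(1.1 × 10⁻⁴)(+1.4)+(7.1 × 10⁻⁴)(+1.62) = 1.0 × 10⁻³ → stable
  163–207 m: −αΔT+βΔS = −(1.1 × 10⁻⁴)(+4.4)+(7.1 × 10⁻⁴)(-4.21) = -3.5 × 10⁻³ → UNSTABLE
  207–218 m: −αΔT+βΔS = −(1.1 × 10⁻⁴)(-2.0)+(7.1 × 10⁻⁴)(+3.88) = 3.0 × 10⁻³ → stable
The 163–207 m interval has Δρ < 0: lighter water underlies denser water.

163–207 m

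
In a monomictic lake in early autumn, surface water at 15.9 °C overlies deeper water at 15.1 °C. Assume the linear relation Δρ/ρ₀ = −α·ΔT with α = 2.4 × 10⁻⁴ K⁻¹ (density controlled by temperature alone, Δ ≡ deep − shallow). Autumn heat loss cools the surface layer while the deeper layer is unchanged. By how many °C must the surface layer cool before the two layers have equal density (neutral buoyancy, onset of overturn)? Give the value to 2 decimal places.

With temperature the only control, equal density requires T_surf′ = T_deep.
T_surf′ = 15.1 °C.
Cooling required: 15.9 − 15.1 = 0.80 °C.

0.80 °C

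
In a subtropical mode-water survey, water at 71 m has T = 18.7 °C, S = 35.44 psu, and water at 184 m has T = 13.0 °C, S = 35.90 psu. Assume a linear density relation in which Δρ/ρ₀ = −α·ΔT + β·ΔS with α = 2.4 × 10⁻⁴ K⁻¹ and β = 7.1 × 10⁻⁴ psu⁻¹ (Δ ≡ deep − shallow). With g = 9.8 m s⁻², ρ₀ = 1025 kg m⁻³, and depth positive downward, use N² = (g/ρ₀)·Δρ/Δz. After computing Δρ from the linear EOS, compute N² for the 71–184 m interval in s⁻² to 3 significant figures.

1.47 × 10⁻⁴ s⁻²

ΔT = -5.7 K, ΔS = +0.46 psu (deep − shallow).
Δρ/ρ₀ = −αΔT + βΔS = 1.368 × 10⁻³ + 3.266 × 10⁻⁴ = 1.6946 × 10⁻³, so Δρ ≈ 1.737 kg m⁻³.
N² = (g/ρ₀)·Δρ/Δz = g·(Δρ/ρ₀)/Δz = 9.8 × 1.6946 × 10⁻³ / 113 = 1.4697 × 10⁻⁴ s⁻² ≈ 1.47 × 10⁻⁴ s⁻².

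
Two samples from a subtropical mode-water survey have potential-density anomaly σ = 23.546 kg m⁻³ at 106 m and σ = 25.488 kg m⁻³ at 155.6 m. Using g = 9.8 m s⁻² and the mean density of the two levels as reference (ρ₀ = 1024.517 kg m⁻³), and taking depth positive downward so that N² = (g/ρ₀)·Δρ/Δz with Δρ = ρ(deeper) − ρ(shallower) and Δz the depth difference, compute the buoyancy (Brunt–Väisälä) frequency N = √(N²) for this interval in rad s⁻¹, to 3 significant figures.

Δρ = 1025.488 − 1023.546 = 1.942 kg m⁻³ over Δz = 155.6 − 106 = 49.6 m.
N² = (9.8/1024.517) × (1.942/49.6) = 3.7452 × 10⁻⁴ s⁻².
N = √(3.7452 × 10⁻⁴) = 0.019353 rad s⁻¹ ≈ 0.0194 rad s⁻¹.

0.0194 rad s⁻¹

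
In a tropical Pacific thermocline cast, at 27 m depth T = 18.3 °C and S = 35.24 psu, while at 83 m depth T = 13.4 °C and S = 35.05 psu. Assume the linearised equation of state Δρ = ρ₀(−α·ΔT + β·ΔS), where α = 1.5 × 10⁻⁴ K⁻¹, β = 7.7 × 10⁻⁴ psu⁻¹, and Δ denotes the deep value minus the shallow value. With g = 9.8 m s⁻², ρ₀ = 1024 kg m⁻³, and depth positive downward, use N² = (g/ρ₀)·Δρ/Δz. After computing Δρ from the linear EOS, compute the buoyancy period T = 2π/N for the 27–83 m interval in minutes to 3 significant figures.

ΔT = -4.9 K, ΔS = -0.19 psu (deep − shallow).
Δρ/ρ₀ = −αΔT + βΔS = 7.35 × 10⁻⁴ − 1.463 × 10⁻⁴ = 5.887 × 10⁻⁴, so Δρ ≈ 0.6028 kg m⁻³.
N² = (g/ρ₀)·Δρ/Δz = g·(Δρ/ρ₀)/Δz = 9.8 × 5.887 × 10⁻⁴ / 56 = 1.0302 × 10⁻⁴ s⁻².
N = √(1.0302 × 10⁻⁴) = 0.010150 rad s⁻¹ → T = 2π/N = 619.03 s = 10.317 min ≈ 10.3 min.

10.3 min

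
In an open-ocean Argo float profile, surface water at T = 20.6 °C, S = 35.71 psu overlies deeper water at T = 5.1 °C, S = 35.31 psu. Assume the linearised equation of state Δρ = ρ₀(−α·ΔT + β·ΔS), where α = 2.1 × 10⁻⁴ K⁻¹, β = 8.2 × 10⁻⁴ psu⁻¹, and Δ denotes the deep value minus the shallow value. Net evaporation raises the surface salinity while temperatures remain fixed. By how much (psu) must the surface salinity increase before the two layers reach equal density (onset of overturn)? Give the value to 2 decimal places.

Neutral buoyancy requires −α(T_deep − T_surf) + β(S_deep − S_surf′) = 0.
S_surf′ = S_deep − (α/β)·ΔT = 35.31 − (2.1 × 10⁻⁴/8.2 × 10⁻⁴)·(-15.5) = 39.2795 psu.
Increase required: 39.2795 − 35.71 = 3.5695 psu.

3.57 psu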